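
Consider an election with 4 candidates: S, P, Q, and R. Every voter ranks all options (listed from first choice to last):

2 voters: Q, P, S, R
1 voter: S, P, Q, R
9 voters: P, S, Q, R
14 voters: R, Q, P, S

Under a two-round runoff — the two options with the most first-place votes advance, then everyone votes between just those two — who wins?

Round 1 first-place votes: S 1, P 9, Q 2, R 14.
R and P advance.
Runoff: R is preferred to P by 14 voters; P by 12.
R wins the runoff.

R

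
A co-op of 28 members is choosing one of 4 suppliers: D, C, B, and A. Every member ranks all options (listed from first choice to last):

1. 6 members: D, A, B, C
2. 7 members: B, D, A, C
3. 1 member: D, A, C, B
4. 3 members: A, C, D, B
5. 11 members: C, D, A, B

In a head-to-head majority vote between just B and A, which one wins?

Voters preferring B to A: 7; preferring A to B: 21.
A wins the head-to-head.

A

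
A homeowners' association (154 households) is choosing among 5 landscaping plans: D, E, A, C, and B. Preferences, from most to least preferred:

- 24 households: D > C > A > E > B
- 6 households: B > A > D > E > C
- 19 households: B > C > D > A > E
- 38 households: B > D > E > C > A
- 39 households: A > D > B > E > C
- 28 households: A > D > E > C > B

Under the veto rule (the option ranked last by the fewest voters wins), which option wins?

Last-place votes: D 0, E 19, A 38, C 45, B 52.
D is ranked last by the fewest voters, so D wins.

D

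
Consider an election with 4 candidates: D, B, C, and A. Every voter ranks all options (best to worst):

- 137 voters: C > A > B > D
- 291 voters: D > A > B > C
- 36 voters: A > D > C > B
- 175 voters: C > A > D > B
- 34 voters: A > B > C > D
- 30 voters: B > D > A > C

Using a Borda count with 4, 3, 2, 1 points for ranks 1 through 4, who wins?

D: 137·1 + 291·4 + 36·3 + 175·2 + 34·1 + 30·3 = 1883
B: 137·2 + 291·2 + 36·1 + 175·1 + 34·3 + 30·4 = 1289
C: 137·4 + 291·1 + 36·2 + 175·4 + 34·2 + 30·1 = 1709
A: 137·3 + 291·3 + 36·4 + 175·3 + 34·4 + 30·2 = 2149
A has the highest Borda score (2149).

A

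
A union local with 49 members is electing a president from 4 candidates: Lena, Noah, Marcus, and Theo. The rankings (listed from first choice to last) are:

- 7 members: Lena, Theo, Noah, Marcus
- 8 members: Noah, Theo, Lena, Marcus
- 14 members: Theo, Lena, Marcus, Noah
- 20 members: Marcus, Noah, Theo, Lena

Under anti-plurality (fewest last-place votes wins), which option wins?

Theo

Last-place votes: Lena 20, Noah 14, Marcus 15, Theo 0.
Theo is ranked last by the fewest voters, so Theo wins.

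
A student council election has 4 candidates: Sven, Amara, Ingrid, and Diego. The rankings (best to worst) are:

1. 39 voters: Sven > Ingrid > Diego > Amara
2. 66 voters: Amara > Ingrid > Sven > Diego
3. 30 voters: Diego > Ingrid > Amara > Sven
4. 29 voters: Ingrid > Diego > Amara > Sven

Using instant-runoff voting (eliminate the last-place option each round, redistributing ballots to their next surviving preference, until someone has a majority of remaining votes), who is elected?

Round 1: Sven 39, Amara 66, Ingrid 29, Diego 30. Eliminate Ingrid.
Round 2: Sven 39, Amara 66, Diego 59. Eliminate Sven.
Round 3: Amara 66, Diego 98. Diego has a majority.

Diego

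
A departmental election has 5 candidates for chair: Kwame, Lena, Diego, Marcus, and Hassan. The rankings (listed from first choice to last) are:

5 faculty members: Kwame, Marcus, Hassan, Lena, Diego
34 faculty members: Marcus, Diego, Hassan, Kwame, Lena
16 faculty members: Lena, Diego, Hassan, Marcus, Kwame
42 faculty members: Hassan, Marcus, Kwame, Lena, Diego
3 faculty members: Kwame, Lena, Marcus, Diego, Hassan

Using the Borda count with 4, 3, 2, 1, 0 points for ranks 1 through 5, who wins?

Marcus

Kwame: 5·4 + 34·1 + 16·0 + 42·2 + 3·4 = 150
Lena: 5·1 + 34·0 + 16·4 + 42·1 + 3·3 = 120
Diego: 5·0 + 34·3 + 16·3 + 42·0 + 3·1 = 153
Marcus: 5·3 + 34·4 + 16·1 + 42·3 + 3·2 = 299
Hassan: 5·2 + 34·2 + 16·2 + 42·4 + 3·0 = 278
Marcus has the highest Borda score (299).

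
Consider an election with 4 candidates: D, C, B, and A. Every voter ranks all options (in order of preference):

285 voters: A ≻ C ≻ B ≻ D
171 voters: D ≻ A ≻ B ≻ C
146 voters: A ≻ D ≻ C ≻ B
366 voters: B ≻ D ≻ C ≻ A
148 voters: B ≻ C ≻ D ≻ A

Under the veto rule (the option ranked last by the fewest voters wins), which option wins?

Last-place votes: D 285, C 171, B 146, A 514.
B is ranked last by the fewest voters, so B wins.

B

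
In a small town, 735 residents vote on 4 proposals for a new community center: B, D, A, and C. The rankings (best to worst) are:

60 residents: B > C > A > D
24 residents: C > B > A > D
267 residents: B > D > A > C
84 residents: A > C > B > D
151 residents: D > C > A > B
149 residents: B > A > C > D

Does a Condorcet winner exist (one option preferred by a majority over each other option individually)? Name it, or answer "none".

B

B vs D: 584–151 for B.
B vs A: 500–235 for B.
B vs C: 476–259 for B.
B beats every other option head-to-head.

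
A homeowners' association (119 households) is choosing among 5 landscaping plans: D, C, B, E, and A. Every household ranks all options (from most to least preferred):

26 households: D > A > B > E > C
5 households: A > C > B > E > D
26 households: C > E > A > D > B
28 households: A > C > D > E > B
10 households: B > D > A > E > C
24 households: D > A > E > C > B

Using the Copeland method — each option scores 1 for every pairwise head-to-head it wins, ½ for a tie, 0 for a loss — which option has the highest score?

D: beats C, B, E, and A → score 4.
C: beats B; loses to D, E, and A → score 1.
B: loses to D, C, E, and A → score 0.
E: beats C and B; loses to D and A → score 2.
A: beats C, B, and E; loses to D → score 3.
D has the best pairwise record.

D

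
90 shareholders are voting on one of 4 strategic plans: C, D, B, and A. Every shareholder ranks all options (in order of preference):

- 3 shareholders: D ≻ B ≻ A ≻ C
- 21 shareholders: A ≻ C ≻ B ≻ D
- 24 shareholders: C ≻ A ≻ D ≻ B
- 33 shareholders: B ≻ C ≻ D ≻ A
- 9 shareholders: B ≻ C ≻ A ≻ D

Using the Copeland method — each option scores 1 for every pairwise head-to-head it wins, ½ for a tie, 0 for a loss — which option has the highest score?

C

C: beats D and A; ties B → score 2.5.
D: loses to C, B, and A → score 0.
B: beats D; ties C and A → score 2.
A: beats D; ties B; loses to C → score 1.5.
C has the best pairwise record.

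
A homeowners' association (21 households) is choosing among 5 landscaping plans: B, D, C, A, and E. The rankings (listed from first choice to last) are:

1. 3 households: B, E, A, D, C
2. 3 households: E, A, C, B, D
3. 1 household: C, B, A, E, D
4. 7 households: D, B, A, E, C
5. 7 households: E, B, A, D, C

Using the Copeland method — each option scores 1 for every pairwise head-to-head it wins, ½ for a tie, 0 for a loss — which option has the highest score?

B: beats D, C, A, and E → score 4.
D: beats C; loses to B, A, and E → score 1.
C: loses to B, D, A, and E → score 0.
A: beats D and C; loses to B and E → score 2.
E: beats D, C, and A; loses to B → score 3.
B has the best pairwise record.

B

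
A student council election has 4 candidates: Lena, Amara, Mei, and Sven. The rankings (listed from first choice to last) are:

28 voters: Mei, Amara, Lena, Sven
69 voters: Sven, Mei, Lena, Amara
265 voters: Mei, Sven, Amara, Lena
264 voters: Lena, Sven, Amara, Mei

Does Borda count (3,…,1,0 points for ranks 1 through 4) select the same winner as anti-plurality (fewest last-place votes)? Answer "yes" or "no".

yes

Borda — scores: Lena 889, Amara 585, Mei 1017, Sven 1265. Winner: Sven.
Anti-plurality — last-place votes: Lena 265, Amara 69, Mei 264, Sven 28. Winner: Sven.
The two methods agree.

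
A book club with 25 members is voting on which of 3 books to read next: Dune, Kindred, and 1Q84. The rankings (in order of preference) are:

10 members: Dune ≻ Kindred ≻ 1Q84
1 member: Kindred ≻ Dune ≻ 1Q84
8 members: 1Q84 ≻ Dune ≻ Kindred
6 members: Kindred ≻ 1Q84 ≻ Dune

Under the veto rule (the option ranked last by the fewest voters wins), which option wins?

Last-place votes: Dune 6, Kindred 8, 1Q84 11.
Dune is ranked last by the fewest voters, so Dune wins.

Dune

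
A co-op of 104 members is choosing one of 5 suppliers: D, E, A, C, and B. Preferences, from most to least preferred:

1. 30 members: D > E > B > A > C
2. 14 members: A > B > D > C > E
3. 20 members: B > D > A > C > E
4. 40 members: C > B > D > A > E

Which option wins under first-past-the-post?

C

First-place votes: D 30, E 0, A 14, C 40, B 20.
C has the most first-place votes.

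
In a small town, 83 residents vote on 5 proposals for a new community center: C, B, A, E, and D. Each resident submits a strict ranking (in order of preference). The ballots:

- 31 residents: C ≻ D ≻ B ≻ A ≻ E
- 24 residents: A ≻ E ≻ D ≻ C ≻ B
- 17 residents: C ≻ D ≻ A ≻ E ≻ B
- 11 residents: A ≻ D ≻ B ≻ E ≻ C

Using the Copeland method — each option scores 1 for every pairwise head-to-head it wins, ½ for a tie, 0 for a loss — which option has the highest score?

C: beats B, A, E, and D → score 4.
B: beats E; loses to C, A, and D → score 1.
A: beats B and E; loses to C and D → score 2.
E: loses to C, B, A, and D → score 0.
D: beats B, A, and E; loses to C → score 3.
C has the best pairwise record.

C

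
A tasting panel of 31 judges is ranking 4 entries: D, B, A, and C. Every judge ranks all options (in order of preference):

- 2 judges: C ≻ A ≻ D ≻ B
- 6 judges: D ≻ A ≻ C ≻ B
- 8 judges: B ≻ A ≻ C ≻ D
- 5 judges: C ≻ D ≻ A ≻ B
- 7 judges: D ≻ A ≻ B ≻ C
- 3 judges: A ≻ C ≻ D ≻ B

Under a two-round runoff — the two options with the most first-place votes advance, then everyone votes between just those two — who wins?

Round 1 first-place votes: D 13, B 8, A 3, C 7.
D and B advance.
Runoff: D is preferred to B by 23 voters; B by 8.
D wins the runoff.

D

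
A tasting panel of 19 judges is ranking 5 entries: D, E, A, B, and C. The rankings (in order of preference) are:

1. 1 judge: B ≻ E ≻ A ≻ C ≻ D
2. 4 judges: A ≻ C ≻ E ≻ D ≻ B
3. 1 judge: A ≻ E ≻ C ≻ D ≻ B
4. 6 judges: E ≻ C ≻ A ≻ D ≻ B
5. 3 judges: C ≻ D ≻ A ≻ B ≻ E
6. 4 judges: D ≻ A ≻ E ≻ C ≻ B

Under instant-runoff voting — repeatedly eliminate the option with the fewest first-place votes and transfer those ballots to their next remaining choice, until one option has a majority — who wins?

Round 1: D 4, E 6, A 5, B 1, C 3. Eliminate B.
Round 2: D 4, E 7, A 5, C 3. Eliminate C.
Round 3: D 7, E 7, A 5. Eliminate A.
Round 4: D 7, E 12. E has a majority.

E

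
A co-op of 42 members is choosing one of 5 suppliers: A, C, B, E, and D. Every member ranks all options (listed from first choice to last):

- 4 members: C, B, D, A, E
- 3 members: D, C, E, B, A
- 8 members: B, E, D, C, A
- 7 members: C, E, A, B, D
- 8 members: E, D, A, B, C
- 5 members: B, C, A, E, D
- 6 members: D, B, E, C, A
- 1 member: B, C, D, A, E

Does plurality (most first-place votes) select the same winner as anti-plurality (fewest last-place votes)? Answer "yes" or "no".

Plurality — first-place votes: A 0, C 11, B 14, E 8, D 9. Winner: B.
Anti-plurality — last-place votes: A 17, C 8, B 0, E 5, D 12. Winner: B.
The two methods agree.

yes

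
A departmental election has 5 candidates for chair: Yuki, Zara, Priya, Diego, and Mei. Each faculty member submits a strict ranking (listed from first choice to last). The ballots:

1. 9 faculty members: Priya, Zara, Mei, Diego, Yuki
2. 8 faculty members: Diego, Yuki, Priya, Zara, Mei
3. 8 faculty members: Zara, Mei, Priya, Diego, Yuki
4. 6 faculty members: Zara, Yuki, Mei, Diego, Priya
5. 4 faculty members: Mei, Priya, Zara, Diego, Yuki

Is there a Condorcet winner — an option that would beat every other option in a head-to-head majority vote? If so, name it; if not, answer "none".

Checking pairwise contests:
Zara beats Yuki 27–8.
Priya beats Zara 21–14.
Mei beats Priya 18–17.
Zara beats Diego 27–8.
Zara beats Mei 31–4.
Every option loses at least one head-to-head, so there is no Condorcet winner.

none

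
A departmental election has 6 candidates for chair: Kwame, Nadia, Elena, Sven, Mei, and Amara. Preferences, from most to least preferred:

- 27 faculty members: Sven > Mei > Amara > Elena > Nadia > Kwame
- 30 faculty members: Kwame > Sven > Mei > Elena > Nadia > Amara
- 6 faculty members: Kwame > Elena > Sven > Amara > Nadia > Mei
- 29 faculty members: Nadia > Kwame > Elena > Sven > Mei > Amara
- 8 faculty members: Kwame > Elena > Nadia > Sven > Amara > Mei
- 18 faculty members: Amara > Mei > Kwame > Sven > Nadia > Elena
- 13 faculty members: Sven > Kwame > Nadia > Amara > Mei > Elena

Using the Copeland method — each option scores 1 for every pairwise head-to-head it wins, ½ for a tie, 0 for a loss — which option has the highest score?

Kwame

Kwame: beats Nadia, Elena, Sven, Mei, and Amara → score 5.
Nadia: beats Amara; loses to Kwame, Elena, Sven, and Mei → score 1.
Elena: beats Nadia and Amara; loses to Kwame, Sven, and Mei → score 2.
Sven: beats Nadia, Elena, Mei, and Amara; loses to Kwame → score 4.
Mei: beats Nadia, Elena, and Amara; loses to Kwame and Sven → score 3.
Amara: loses to Kwame, Nadia, Elena, Sven, and Mei → score 0.
Kwame has the best pairwise record.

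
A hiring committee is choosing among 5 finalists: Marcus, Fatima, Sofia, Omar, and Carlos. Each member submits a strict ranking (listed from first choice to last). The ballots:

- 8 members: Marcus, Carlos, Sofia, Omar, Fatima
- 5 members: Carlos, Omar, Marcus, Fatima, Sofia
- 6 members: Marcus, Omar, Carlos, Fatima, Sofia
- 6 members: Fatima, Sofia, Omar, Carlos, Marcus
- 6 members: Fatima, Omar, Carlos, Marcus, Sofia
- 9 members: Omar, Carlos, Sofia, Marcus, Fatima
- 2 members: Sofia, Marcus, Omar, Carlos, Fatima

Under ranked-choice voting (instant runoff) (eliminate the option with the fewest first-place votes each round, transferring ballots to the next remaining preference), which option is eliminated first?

Sofia

Round 1: Marcus 14, Fatima 12, Sofia 2, Omar 9, Carlos 5. Eliminate Sofia.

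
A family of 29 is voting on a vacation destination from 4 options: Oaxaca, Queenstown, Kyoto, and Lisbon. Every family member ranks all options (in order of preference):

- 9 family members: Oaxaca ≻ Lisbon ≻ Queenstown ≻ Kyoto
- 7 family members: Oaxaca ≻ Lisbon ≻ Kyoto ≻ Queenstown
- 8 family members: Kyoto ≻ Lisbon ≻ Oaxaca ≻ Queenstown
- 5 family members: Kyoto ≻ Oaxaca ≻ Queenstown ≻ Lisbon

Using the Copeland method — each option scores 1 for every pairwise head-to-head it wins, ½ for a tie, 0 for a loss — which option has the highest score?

Oaxaca

Oaxaca: beats Queenstown, Kyoto, and Lisbon → score 3.
Queenstown: loses to Oaxaca, Kyoto, and Lisbon → score 0.
Kyoto: beats Queenstown; loses to Oaxaca and Lisbon → score 1.
Lisbon: beats Queenstown and Kyoto; loses to Oaxaca → score 2.
Oaxaca has the best pairwise record.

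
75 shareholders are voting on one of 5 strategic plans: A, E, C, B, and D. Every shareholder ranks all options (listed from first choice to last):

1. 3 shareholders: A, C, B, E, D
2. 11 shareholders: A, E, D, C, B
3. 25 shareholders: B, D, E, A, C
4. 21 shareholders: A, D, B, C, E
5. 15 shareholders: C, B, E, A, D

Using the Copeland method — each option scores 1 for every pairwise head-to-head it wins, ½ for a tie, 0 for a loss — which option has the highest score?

A: beats C and D; loses to E and B → score 2.
E: beats A; loses to C, B, and D → score 1.
C: beats E; loses to A, B, and D → score 1.
B: beats A, E, C, and D → score 4.
D: beats E and C; loses to A and B → score 2.
B has the best pairwise record.

B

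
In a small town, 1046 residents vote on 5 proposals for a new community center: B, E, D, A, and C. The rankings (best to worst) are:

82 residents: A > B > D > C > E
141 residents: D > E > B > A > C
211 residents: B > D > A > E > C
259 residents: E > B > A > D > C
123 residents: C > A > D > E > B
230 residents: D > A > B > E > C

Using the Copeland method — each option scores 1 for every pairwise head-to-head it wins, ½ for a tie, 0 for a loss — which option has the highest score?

B: beats D, A, and C; ties E → score 3.5.
E: beats C; ties B; loses to D and A → score 1.5.
D: beats E, A, and C; loses to B → score 3.
A: beats E and C; loses to B and D → score 2.
C: loses to B, E, D, and A → score 0.
B has the best pairwise record.

B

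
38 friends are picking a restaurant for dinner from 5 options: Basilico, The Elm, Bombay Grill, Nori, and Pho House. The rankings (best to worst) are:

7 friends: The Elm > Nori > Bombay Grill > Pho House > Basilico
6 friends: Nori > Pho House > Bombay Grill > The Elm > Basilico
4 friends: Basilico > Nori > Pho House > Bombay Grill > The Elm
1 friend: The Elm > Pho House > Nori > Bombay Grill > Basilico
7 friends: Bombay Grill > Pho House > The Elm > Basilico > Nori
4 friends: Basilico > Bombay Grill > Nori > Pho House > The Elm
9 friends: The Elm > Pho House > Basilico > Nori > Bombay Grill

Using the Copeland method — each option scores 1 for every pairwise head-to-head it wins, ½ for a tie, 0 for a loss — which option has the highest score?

Basilico: beats Nori; loses to The Elm, Bombay Grill, and Pho House → score 1.
The Elm: beats Basilico and Nori; loses to Bombay Grill and Pho House → score 2.
Bombay Grill: beats Basilico and The Elm; loses to Nori and Pho House → score 2.
Nori: beats Bombay Grill and Pho House; loses to Basilico and The Elm → score 2.
Pho House: beats Basilico, The Elm, and Bombay Grill; loses to Nori → score 3.
Pho House has the best pairwise record.

Pho House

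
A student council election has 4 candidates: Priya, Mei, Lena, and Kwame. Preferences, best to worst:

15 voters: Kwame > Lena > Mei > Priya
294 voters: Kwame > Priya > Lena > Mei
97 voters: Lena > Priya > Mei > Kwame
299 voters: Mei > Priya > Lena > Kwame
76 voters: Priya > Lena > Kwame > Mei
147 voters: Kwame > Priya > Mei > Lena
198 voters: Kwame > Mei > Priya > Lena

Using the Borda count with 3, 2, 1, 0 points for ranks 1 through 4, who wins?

Priya

Priya: 15·0 + 294·2 + 97·2 + 299·2 + 76·3 + 147·2 + 198·1 = 2100
Mei: 15·1 + 294·0 + 97·1 + 299·3 + 76·0 + 147·1 + 198·2 = 1552
Lena: 15·2 + 294·1 + 97·3 + 299·1 + 76·2 + 147·0 + 198·0 = 1066
Kwame: 15·3 + 294·3 + 97·0 + 299·0 + 76·1 + 147·3 + 198·3 = 2038
Priya has the highest Borda score (2100).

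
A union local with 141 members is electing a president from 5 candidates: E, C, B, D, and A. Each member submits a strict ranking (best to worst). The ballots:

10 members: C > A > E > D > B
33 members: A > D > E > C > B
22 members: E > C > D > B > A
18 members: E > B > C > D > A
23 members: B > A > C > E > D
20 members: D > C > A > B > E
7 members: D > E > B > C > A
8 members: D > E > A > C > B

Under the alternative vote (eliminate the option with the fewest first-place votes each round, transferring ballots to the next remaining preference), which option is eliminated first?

C

Round 1: E 40, C 10, B 23, D 35, A 33. Eliminate C.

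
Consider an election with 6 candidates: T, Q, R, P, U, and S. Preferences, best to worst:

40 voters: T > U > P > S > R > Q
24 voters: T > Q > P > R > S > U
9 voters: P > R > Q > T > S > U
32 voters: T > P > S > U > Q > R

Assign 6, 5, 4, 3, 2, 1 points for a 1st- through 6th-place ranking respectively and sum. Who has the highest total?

T: 40·6 + 24·6 + 9·3 + 32·6 = 603
Q: 40·1 + 24·5 + 9·4 + 32·2 = 260
R: 40·2 + 24·3 + 9·5 + 32·1 = 229
P: 40·4 + 24·4 + 9·6 + 32·5 = 470
U: 40·5 + 24·1 + 9·1 + 32·3 = 329
S: 40·3 + 24·2 + 9·2 + 32·4 = 314
T has the highest Borda score (603).

T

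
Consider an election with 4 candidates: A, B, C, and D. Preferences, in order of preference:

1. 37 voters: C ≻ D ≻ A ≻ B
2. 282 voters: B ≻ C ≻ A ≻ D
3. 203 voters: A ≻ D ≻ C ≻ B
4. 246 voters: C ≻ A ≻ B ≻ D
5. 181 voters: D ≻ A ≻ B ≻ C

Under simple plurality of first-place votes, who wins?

First-place votes: A 203, B 282, C 283, D 181.
C has the most first-place votes.

C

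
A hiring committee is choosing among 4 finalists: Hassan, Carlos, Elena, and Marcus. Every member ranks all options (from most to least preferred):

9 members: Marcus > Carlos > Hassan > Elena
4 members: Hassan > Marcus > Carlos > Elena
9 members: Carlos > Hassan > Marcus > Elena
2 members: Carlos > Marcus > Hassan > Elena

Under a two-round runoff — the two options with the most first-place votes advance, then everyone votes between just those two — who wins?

Round 1 first-place votes: Hassan 4, Carlos 11, Elena 0, Marcus 9.
Carlos and Marcus advance.
Runoff: Carlos is preferred to Marcus by 11 voters; Marcus by 13.
Marcus wins the runoff.

Marcus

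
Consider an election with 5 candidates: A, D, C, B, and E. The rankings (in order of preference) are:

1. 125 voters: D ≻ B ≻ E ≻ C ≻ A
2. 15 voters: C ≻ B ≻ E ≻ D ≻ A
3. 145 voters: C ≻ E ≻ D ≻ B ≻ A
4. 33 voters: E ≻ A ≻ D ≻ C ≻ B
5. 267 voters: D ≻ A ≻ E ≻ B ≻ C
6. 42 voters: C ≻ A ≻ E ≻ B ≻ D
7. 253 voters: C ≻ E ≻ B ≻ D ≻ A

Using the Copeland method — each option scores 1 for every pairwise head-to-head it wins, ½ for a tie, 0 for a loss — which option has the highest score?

A: loses to D, C, B, and E → score 0.
D: beats A and B; loses to C and E → score 2.
C: beats A, D, B, and E → score 4.
B: beats A; loses to D, C, and E → score 1.
E: beats A, D, and B; loses to C → score 3.
C has the best pairwise record.

C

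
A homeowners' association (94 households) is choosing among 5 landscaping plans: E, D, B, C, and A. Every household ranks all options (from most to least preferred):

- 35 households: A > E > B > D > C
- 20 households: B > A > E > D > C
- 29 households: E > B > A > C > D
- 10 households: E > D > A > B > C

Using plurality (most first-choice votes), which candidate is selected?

First-place votes: E 39, D 0, B 20, C 0, A 35.
E has the most first-place votes.

E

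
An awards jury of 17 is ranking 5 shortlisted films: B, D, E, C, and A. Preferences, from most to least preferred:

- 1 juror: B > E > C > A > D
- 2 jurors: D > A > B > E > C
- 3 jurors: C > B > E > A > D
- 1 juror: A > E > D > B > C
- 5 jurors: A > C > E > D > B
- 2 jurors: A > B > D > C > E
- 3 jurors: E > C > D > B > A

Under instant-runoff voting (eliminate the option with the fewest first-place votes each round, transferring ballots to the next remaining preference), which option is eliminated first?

Round 1: B 1, D 2, E 3, C 3, A 8. Eliminate B.

B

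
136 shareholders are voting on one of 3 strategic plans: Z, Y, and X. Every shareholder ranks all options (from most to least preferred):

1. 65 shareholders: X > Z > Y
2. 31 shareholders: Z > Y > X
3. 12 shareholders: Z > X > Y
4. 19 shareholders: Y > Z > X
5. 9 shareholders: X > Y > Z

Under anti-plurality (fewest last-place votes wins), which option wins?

Last-place votes: Z 9, Y 77, X 50.
Z is ranked last by the fewest voters, so Z wins.

Z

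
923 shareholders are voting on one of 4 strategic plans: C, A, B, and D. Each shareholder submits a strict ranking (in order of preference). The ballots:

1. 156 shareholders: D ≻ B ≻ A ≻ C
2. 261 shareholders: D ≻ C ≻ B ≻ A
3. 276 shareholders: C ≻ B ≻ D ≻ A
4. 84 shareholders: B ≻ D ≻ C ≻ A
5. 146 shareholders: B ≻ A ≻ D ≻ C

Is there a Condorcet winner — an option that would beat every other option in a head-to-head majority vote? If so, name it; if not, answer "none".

Checking pairwise contests:
D beats C 647–276.
C beats A 621–302.
C beats B 537–386.
B beats D 506–417.
Every option loses at least one head-to-head, so there is no Condorcet winner.

none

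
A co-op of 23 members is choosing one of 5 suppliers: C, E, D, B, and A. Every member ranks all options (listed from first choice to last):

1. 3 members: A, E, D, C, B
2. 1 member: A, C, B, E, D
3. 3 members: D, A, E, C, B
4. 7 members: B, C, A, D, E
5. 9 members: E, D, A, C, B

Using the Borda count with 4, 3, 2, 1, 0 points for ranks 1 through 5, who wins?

A

C: 3·1 + 1·3 + 3·1 + 7·3 + 9·1 = 39
E: 3·3 + 1·1 + 3·2 + 7·0 + 9·4 = 52
D: 3·2 + 1·0 + 3·4 + 7·1 + 9·3 = 52
B: 3·0 + 1·2 + 3·0 + 7·4 + 9·0 = 30
A: 3·4 + 1·4 + 3·3 + 7·2 + 9·2 = 57
A has the highest Borda score (57).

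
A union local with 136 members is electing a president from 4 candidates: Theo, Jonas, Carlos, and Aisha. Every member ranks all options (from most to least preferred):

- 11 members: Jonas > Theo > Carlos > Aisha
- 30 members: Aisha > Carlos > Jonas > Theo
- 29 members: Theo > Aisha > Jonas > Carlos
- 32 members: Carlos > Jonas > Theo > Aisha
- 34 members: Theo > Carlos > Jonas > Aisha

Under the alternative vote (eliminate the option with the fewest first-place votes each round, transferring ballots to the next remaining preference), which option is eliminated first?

Round 1: Theo 63, Jonas 11, Carlos 32, Aisha 30. Eliminate Jonas.

Jonas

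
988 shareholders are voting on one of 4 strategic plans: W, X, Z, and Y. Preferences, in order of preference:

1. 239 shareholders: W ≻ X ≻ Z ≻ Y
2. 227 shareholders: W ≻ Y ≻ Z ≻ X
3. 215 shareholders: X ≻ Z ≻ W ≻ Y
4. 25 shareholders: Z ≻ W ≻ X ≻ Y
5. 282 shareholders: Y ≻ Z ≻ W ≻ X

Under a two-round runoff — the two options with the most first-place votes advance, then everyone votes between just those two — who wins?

W

Round 1 first-place votes: W 466, X 215, Z 25, Y 282.
W and Y advance.
Runoff: W is preferred to Y by 706 voters; Y by 282.
W wins the runoff.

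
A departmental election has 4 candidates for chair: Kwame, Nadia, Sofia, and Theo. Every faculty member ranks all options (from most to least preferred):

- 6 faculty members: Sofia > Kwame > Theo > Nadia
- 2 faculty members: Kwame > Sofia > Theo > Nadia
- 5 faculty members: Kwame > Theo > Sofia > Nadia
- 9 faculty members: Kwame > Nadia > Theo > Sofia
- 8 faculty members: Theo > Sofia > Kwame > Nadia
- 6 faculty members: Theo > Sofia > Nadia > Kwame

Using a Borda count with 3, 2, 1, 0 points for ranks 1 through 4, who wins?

Theo

Kwame: 6·2 + 2·3 + 5·3 + 9·3 + 8·1 + 6·0 = 68
Nadia: 6·0 + 2·0 + 5·0 + 9·2 + 8·0 + 6·1 = 24
Sofia: 6·3 + 2·2 + 5·1 + 9·0 + 8·2 + 6·2 = 55
Theo: 6·1 + 2·1 + 5·2 + 9·1 + 8·3 + 6·3 = 69
Theo has the highest Borda score (69).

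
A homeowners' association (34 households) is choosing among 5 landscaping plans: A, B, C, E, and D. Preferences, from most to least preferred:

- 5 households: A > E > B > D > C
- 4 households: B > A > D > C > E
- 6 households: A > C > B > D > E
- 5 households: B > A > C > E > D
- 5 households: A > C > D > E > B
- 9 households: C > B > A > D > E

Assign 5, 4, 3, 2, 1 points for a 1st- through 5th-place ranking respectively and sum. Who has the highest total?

A

A: 5·5 + 4·4 + 6·5 + 5·4 + 5·5 + 9·3 = 143
B: 5·3 + 4·5 + 6·3 + 5·5 + 5·1 + 9·4 = 119
C: 5·1 + 4·2 + 6·4 + 5·3 + 5·4 + 9·5 = 117
E: 5·4 + 4·1 + 6·1 + 5·2 + 5·2 + 9·1 = 59
D: 5·2 + 4·3 + 6·2 + 5·1 + 5·3 + 9·2 = 72
A has the highest Borda score (143).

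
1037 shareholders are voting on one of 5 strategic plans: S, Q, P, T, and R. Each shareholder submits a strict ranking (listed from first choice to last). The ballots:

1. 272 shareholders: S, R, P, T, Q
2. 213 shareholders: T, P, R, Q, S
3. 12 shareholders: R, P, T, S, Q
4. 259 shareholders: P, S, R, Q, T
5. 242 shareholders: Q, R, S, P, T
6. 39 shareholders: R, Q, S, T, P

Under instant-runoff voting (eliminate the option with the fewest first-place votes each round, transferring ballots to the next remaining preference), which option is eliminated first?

Round 1: S 272, Q 242, P 259, T 213, R 51. Eliminate R.

R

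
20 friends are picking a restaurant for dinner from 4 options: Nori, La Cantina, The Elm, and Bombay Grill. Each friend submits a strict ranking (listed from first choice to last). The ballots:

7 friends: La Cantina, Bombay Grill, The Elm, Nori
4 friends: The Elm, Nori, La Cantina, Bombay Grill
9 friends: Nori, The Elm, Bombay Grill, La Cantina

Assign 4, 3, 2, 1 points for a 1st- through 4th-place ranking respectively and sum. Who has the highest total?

The Elm

Nori: 7·1 + 4·3 + 9·4 = 55
La Cantina: 7·4 + 4·2 + 9·1 = 45
The Elm: 7·2 + 4·4 + 9·3 = 57
Bombay Grill: 7·3 + 4·1 + 9·2 = 43
The Elm has the highest Borda score (57).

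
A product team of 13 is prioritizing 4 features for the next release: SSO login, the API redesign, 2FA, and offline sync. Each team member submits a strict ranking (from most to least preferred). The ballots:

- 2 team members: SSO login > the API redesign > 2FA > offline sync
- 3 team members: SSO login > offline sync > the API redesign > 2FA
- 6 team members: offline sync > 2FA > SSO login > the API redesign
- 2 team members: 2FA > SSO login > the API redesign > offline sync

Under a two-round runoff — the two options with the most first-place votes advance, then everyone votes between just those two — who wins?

SSO login

Round 1 first-place votes: SSO login 5, the API redesign 0, 2FA 2, offline sync 6.
offline sync and SSO login advance.
Runoff: offline sync is preferred to SSO login by 6 voters; SSO login by 7.
SSO login wins the runoff.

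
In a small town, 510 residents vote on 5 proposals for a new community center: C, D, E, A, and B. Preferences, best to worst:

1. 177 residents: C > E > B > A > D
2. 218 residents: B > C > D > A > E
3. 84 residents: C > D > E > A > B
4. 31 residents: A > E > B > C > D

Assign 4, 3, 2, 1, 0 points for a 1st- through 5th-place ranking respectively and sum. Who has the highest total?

C

C: 177·4 + 218·3 + 84·4 + 31·1 = 1729
D: 177·0 + 218·2 + 84·3 + 31·0 = 688
E: 177·3 + 218·0 + 84·2 + 31·3 = 792
A: 177·1 + 218·1 + 84·1 + 31·4 = 603
B: 177·2 + 218·4 + 84·0 + 31·2 = 1288
C has the highest Borda score (1729).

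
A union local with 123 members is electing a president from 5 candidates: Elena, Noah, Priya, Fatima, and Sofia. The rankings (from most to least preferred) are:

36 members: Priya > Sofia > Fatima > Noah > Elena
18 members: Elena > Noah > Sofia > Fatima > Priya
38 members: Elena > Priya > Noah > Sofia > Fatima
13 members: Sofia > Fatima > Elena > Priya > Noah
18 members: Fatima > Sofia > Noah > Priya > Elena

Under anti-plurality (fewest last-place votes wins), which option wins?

Sofia

Last-place votes: Elena 54, Noah 13, Priya 18, Fatima 38, Sofia 0.
Sofia is ranked last by the fewest voters, so Sofia wins.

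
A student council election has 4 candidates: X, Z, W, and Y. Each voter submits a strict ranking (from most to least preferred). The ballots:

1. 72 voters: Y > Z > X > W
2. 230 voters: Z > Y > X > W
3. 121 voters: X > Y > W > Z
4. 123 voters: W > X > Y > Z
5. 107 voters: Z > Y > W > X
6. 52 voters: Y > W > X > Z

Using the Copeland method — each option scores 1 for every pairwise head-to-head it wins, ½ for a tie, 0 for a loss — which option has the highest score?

Y

X: beats W; loses to Z and Y → score 1.
Z: beats X and W; loses to Y → score 2.
W: loses to X, Z, and Y → score 0.
Y: beats X, Z, and W → score 3.
Y has the best pairwise record.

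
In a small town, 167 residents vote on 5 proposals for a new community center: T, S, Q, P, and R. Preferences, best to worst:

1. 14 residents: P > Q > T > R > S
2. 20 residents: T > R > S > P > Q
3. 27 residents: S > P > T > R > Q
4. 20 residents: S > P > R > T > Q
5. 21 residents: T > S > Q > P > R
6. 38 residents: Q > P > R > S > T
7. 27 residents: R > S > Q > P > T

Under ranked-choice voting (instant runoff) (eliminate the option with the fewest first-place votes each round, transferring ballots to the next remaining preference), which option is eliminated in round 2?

R

Round 1: T 41, S 47, Q 38, P 14, R 27. Eliminate P.
Round 2: T 41, S 47, Q 52, R 27. Eliminate R.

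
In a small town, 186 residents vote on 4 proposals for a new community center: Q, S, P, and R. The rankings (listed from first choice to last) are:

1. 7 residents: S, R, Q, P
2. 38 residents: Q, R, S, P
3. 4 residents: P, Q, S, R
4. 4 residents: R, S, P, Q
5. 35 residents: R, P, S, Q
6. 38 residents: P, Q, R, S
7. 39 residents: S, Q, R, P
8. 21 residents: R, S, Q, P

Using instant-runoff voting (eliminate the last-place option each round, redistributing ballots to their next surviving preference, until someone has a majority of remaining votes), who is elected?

R

Round 1: Q 38, S 46, P 42, R 60. Eliminate Q.
Round 2: S 46, P 42, R 98. R has a majority.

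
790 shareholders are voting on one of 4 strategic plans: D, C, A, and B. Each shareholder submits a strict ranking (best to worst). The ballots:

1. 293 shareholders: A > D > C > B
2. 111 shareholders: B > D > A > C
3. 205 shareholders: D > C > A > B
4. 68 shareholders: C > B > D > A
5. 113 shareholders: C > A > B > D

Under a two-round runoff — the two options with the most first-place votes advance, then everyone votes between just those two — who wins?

Round 1 first-place votes: D 205, C 181, A 293, B 111.
A and D advance.
Runoff: A is preferred to D by 406 voters; D by 384.
A wins the runoff.

A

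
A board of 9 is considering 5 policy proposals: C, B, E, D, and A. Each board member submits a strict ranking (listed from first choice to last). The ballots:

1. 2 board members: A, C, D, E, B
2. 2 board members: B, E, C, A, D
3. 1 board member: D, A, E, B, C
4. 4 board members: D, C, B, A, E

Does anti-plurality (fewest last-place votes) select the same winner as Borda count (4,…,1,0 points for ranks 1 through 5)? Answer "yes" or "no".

Anti-plurality — last-place votes: C 1, B 2, E 4, D 2, A 0. Winner: A.
Borda — scores: C 22, B 17, E 10, D 24, A 17. Winner: D.
The two methods disagree.

no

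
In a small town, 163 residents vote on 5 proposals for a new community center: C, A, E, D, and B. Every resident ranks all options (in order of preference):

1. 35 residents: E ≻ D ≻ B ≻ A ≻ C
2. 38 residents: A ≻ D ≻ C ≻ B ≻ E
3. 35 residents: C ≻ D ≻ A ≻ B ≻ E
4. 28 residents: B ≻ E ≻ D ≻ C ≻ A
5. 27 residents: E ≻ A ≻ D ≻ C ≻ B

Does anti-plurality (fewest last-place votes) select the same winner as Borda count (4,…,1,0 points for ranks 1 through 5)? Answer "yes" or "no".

Anti-plurality — last-place votes: C 35, A 28, E 73, D 0, B 27. Winner: D.
Borda — scores: C 271, A 338, E 332, D 434, B 255. Winner: D.
The two methods agree.

yes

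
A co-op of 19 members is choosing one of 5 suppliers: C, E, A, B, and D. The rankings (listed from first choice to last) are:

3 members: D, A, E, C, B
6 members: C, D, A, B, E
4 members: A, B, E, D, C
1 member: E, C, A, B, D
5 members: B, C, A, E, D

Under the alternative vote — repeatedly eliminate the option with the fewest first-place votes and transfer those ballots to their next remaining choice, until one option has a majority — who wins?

Round 1: C 6, E 1, A 4, B 5, D 3. Eliminate E.
Round 2: C 7, A 4, B 5, D 3. Eliminate D.
Round 3: C 7, A 7, B 5. Eliminate B.
Round 4: C 12, A 7. C has a majority.

C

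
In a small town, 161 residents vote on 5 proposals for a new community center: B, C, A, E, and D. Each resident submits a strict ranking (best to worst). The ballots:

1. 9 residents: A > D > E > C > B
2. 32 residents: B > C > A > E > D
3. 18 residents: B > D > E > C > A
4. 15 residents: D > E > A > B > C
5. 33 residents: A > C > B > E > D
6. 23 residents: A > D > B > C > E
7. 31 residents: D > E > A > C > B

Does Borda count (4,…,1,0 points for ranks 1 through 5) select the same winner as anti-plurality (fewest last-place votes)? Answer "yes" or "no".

Borda — scores: B 327, C 276, A 416, E 257, D 334. Winner: A.
Anti-plurality — last-place votes: B 40, C 15, A 18, E 23, D 65. Winner: C.
The two methods disagree.

no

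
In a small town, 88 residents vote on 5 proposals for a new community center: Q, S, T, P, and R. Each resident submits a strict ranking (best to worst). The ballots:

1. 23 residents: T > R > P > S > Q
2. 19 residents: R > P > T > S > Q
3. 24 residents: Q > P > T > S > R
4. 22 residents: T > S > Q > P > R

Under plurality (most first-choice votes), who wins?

T

First-place votes: Q 24, S 0, T 45, P 0, R 19.
T has the most first-place votes.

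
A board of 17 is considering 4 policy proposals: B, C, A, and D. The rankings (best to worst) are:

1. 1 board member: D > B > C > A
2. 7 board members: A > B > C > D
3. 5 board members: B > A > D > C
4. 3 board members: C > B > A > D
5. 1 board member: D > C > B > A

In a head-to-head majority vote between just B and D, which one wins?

B

Voters preferring B to D: 15; preferring D to B: 2.
B wins the head-to-head.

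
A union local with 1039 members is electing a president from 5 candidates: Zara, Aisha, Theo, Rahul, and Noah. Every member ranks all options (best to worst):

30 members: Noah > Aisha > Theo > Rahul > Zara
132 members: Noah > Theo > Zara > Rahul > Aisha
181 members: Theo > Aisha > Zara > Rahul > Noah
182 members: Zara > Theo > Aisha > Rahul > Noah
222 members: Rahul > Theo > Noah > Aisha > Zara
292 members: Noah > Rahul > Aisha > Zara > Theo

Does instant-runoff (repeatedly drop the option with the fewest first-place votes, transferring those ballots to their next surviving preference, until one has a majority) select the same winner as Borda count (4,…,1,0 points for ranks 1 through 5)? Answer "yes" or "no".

no

Instant-runoff — R1 Zara 182, Aisha 0, Theo 181, Rahul 222, Noah 454 (Aisha out); R2 Zara 182, Theo 181, Rahul 222, Noah 454 (Theo out); R3 Zara 363, Rahul 222, Noah 454 (Rahul out); R4 Zara 363, Noah 676 (Noah winner). Winner: Noah.
Borda — scores: Zara 1646, Aisha 1803, Theo 2392, Rahul 2289, Noah 2260. Winner: Theo.
The two methods disagree.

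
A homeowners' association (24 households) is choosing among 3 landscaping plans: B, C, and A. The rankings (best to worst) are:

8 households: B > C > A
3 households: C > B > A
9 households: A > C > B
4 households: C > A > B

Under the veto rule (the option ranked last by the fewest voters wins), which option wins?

Last-place votes: B 13, C 0, A 11.
C is ranked last by the fewest voters, so C wins.

C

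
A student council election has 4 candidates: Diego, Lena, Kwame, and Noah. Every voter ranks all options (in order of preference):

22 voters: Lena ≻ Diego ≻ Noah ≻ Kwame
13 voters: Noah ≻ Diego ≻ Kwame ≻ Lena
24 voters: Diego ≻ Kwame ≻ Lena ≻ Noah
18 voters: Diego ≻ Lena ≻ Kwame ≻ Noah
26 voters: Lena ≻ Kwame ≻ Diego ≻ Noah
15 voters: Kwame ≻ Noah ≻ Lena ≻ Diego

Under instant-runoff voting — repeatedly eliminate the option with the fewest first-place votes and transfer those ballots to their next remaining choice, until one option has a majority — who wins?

Lena

Round 1: Diego 42, Lena 48, Kwame 15, Noah 13. Eliminate Noah.
Round 2: Diego 55, Lena 48, Kwame 15. Eliminate Kwame.
Round 3: Diego 55, Lena 63. Lena has a majority.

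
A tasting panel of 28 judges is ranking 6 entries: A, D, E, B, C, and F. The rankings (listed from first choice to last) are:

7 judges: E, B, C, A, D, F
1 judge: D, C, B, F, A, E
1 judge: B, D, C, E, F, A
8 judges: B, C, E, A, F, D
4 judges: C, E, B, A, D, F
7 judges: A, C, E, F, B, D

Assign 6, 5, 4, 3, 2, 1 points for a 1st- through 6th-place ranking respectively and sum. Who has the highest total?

A: 7·3 + 1·2 + 1·1 + 8·3 + 4·3 + 7·6 = 102
D: 7·2 + 1·6 + 1·5 + 8·1 + 4·2 + 7·1 = 48
E: 7·6 + 1·1 + 1·3 + 8·4 + 4·5 + 7·4 = 126
B: 7·5 + 1·4 + 1·6 + 8·6 + 4·4 + 7·2 = 123
C: 7·4 + 1·5 + 1·4 + 8·5 + 4·6 + 7·5 = 136
F: 7·1 + 1·3 + 1·2 + 8·2 + 4·1 + 7·3 = 53
C has the highest Borda score (136).

C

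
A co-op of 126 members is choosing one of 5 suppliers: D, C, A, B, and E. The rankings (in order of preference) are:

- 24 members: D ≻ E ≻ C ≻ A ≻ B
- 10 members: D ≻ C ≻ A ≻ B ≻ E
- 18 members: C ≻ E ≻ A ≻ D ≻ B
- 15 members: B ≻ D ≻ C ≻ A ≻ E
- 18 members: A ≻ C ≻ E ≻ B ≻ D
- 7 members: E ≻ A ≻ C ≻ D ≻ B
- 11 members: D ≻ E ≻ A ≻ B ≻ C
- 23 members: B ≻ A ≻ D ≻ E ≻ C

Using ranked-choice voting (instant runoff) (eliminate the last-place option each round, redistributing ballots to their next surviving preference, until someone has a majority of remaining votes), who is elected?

A

Round 1: D 45, C 18, A 18, B 38, E 7. Eliminate E.
Round 2: D 45, C 18, A 25, B 38. Eliminate C.
Round 3: D 45, A 43, B 38. Eliminate B.
Round 4: D 60, A 66. A has a majority.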